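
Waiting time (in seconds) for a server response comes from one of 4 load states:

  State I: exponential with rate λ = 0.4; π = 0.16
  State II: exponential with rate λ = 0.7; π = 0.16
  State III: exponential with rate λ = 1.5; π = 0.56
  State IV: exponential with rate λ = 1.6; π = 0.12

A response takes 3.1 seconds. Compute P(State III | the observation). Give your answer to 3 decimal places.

0.197

By Bayes' theorem, P(k | x) = w_k f_k(x) / Σ_j w_j f_j(x).
Exponential densities:
  L_I = 0.115754
  L_II = 0.0799243
  L_III = 0.0143424
  L_IV = 0.0112207
Prior × likelihood for each component:
  w_I·L_I = 0.16 × 0.115754 = 0.0185206
  w_II·L_II = 0.16 × 0.0799243 = 0.0127879
  w_III·L_III = 0.56 × 0.0143424 = 0.00803175
  w_IV·L_IV = 0.12 × 0.0112207 = 0.00134648
Marginal: 0.0185206 + 0.0127879 + 0.00803175 + 0.00134648 = 0.0406867
P(State III | x) = 0.00803175 / 0.0406867 ≈ 0.197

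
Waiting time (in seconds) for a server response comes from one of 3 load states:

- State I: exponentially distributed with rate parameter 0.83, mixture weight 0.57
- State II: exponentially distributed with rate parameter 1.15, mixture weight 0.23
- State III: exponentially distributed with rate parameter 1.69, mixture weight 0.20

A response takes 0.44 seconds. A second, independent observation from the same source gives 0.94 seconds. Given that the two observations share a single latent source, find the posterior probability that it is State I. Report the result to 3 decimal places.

P(component k | x) = π_k·f_k(x) / marginal(x), where marginal(x) = Σ_j π_j·f_j(x).
Since both observations come from the same component, the likelihood for component k is f_k(x₁)·f_k(x₂).
  p_I = [0.83·e^(−0.83·0.44) = 0.83·e^(−0.3652) = 0.576068] × [0.380401] = 0.219137
  p_II = [1.15·e^(−1.15·0.44) = 1.15·e^(−0.5060) = 0.693338] × [0.390145] = 0.270502
  p_III = [1.69·e^(−1.69·0.44) = 1.69·e^(−0.7436) = 0.803425] × [0.345117] = 0.277276
Weight by the priors:
  π_I·p_I = 0.57 × 0.219137 = 0.124908
  π_II·p_II = 0.23 × 0.270502 = 0.0622154
  π_III·p_III = 0.20 × 0.277276 = 0.0554551
Normaliser: 0.124908 + 0.0622154 + 0.0554551 = 0.242579
Responsibility of State I: 0.124908 / 0.242579 ≈ 0.515

0.515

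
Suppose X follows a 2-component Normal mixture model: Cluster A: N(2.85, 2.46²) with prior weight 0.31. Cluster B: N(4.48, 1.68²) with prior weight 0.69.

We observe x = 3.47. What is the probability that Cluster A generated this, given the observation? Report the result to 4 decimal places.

Posterior ∝ prior × likelihood, so P(k | x) ∝ w_k f_k(x); normalise over all components.
Component likelihoods at x = 3.47:
  L_A = 0.157102
  L_B = 0.198206
Unnormalised posteriors:
  w_A·L_A = 0.31 × 0.157102 = 0.0487016
  w_B·L_B = 0.69 × 0.198206 = 0.136762
Sum: 0.0487016 + 0.136762 = 0.185464
P(Cluster A | 3.47) ≈ 0.2626

0.2626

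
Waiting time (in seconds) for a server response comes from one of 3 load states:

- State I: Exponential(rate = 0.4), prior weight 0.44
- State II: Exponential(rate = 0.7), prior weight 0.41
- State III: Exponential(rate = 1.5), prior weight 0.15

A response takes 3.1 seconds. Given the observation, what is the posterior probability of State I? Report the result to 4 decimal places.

Apply Bayes' rule: the posterior for each component is proportional to its prior times its likelihood at x.
Exponential densities:
  p_I = 0.4·e^(−0.4·3.1) = 0.4·e^(−1.2400) = 0.115754
  p_II = 0.7·e^(−0.7·3.1) = 0.7·e^(−2.1700) = 0.0799243
  p_III = 1.5·e^(−1.5·3.1) = 1.5·e^(−4.6500) = 0.0143424
Weight by the priors:
  π_I·p_I = 0.44 × 0.115754 = 0.0509316
  π_II·p_II = 0.41 × 0.0799243 = 0.032769
  π_III·p_III = 0.15 × 0.0143424 = 0.00215136
Sum: 0.0509316 + 0.032769 + 0.00215136 = 0.085852
P(State I | 3.1 seconds) = 0.0509316 / 0.085852 ≈ 0.5932

0.5932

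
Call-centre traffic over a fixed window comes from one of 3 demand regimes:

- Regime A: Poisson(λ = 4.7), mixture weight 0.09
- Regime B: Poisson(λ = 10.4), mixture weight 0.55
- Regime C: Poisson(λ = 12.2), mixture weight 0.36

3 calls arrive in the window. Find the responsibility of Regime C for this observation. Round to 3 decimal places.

0.031

The responsibility of component k is P(Z=k) f_k(x) divided by Σ_j P(Z=j) f_j(x).
Poisson probabilities:
  L_A = 0.157383
  L_B = 0.0057054
  L_C = 0.00152242
Multiply by the mixture weights:
  P(Z=A)·L_A = 0.09 × 0.157383 = 0.0141645
  P(Z=B)·L_B = 0.55 × 0.0057054 = 0.00313797
  P(Z=C)·L_C = 0.36 × 0.00152242 = 0.000548073
Normaliser: 0.0141645 + 0.00313797 + 0.000548073 = 0.0178505
So the posterior for Regime C is 0.000548073 / 0.0178505 ≈ 0.031.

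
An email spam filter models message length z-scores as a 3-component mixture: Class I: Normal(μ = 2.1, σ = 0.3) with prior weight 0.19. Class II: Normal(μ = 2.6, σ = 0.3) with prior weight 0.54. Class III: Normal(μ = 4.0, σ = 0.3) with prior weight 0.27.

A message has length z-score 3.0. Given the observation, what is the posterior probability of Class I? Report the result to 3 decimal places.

By Bayes' theorem, P(k | x) = π_k f_k(x) / Σ_j π_j f_j(x).
Evaluate each component's likelihood at the observed value:
  L_I = 0.0147728
  L_II = 0.5467
  L_III = 0.00514093
Weight by the priors:
  π_I·L_I = 0.19 × 0.0147728 = 0.00280684
  π_II·L_II = 0.54 × 0.5467 = 0.295218
  π_III·L_III = 0.27 × 0.00514093 = 0.00138805
Sum: 0.00280684 + 0.295218 + 0.00138805 = 0.299413
So the posterior for Class I is 0.00280684 / 0.299413 ≈ 0.009.

0.009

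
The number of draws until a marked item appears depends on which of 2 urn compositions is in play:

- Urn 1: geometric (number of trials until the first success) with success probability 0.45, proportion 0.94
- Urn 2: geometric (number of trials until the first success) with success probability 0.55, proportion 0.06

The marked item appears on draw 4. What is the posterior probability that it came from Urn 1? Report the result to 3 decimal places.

0.959

The responsibility of component k is π_k f_k(x) divided by Σ_j π_j f_j(x).
Geometric probabilities:
  f_1 = 0.45·(1−0.45)^3 = 0.45·0.166375 = 0.0748688
  f_2 = 0.55·(1−0.55)^3 = 0.55·0.091125 = 0.0501187
Prior × likelihood for each component:
  π_1·f_1 = 0.94 × 0.0748688 = 0.0703766
  π_2·f_2 = 0.06 × 0.0501187 = 0.00300712
Denominator: 0.0703766 + 0.00300712 = 0.0733838
P(Urn 1 | 4) = 0.0703766 / 0.0733838 ≈ 0.959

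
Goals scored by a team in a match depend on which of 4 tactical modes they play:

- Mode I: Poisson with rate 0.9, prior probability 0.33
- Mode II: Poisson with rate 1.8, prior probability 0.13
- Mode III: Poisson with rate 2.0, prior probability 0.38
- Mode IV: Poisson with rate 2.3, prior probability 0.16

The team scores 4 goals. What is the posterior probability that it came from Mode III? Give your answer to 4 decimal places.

0.5190

Apply Bayes' rule: the posterior for each component is proportional to its prior times its likelihood at x.
Poisson probabilities:
  p_I = 0.0111146
  p_II = 0.0723017
  p_III = 0.0902235
  p_IV = 0.116902
Unnormalised posteriors:
  π_I·p_I = 0.33 × 0.0111146 = 0.00366782
  π_II·p_II = 0.13 × 0.0723017 = 0.00939923
  π_III·p_III = 0.38 × 0.0902235 = 0.0342849
  π_IV·p_IV = 0.16 × 0.116902 = 0.0187044
Normaliser: 0.00366782 + 0.00939923 + 0.0342849 + 0.0187044 = 0.0660563
P(Mode III | 4 goals) ≈ 0.5190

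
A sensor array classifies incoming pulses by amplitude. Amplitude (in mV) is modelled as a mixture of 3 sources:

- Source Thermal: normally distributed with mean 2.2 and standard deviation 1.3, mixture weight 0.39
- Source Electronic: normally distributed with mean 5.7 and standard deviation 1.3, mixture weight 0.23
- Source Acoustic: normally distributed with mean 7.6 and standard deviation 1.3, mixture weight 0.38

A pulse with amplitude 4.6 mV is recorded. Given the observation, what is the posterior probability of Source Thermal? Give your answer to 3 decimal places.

0.275

P(component k | x) = π_k·f_k(x) / marginal(x), where marginal(x) = Σ_j π_j·f_j(x).
Evaluate each component's likelihood at the observed value:
  f_Thermal = 0.05583
  f_Electronic = 0.214533
  f_Acoustic = 0.0214073
Multiply by the mixture weights:
  π_Thermal·f_Thermal = 0.39 × 0.05583 = 0.0217737
  π_Electronic·f_Electronic = 0.23 × 0.214533 = 0.0493426
  π_Acoustic·f_Acoustic = 0.38 × 0.0214073 = 0.00813476
Evidence: 0.0217737 + 0.0493426 + 0.00813476 = 0.0792511
Responsibility of Source Thermal: 0.0217737 / 0.0792511 ≈ 0.275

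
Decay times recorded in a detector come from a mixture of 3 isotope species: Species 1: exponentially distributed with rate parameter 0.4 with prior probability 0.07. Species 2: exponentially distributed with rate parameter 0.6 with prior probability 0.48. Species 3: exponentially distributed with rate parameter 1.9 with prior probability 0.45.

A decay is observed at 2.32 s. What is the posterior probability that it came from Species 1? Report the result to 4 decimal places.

0.1189

Posterior ∝ prior × likelihood, so P(k | x) ∝ π_k f_k(x); normalise over all components.
Evaluate each component's likelihood at the observed value:
  f_1 = 0.158137
  f_2 = 0.149147
  f_3 = 0.0231411
Unnormalised posteriors:
  π_1·f_1 = 0.07 × 0.158137 = 0.0110696
  π_2·f_2 = 0.48 × 0.149147 = 0.0715904
  π_3·f_3 = 0.45 × 0.0231411 = 0.0104135
Evidence: 0.0110696 + 0.0715904 + 0.0104135 = 0.0930735
P(Species 1 | data) ≈ 0.1189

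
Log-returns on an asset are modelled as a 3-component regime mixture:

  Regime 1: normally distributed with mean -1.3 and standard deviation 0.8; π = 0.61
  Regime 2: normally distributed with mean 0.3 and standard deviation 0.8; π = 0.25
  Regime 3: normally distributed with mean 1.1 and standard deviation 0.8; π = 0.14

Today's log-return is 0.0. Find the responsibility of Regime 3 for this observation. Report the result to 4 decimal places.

0.1208

Posterior ∝ prior × likelihood, so P(k | x) ∝ π_k f_k(x); normalise over all components.
Normal densities:
  f_1 = 0.133173
  f_2 = 0.464819
  f_3 = 0.193765
Multiply by the mixture weights:
  π_1·f_1 = 0.61 × 0.133173 = 0.0812354
  π_2·f_2 = 0.25 × 0.464819 = 0.116205
  π_3·f_3 = 0.14 × 0.193765 = 0.0271271
Sum: 0.0812354 + 0.116205 + 0.0271271 = 0.224567
Responsibility of Regime 3: 0.0271271 / 0.224567 ≈ 0.1208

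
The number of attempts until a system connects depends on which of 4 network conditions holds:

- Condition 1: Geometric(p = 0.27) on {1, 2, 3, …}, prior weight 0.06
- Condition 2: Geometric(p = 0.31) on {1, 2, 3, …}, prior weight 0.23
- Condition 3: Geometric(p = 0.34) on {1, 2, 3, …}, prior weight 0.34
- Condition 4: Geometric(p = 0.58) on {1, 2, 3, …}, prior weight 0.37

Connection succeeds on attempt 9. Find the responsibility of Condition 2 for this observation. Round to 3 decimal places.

Apply Bayes' rule: the posterior for each component is proportional to its prior times its likelihood at x.
Component likelihoods at x = 9:
  L_1 = 0.27·(1−0.27)^8 = 0.27·0.080646 = 0.0217744
  L_2 = 0.31·(1−0.31)^8 = 0.31·0.0513798 = 0.0159277
  L_3 = 0.34·(1−0.34)^8 = 0.34·0.0360041 = 0.0122414
  L_4 = 0.58·(1−0.58)^8 = 0.58·0.000968265 = 0.000561594
Weight by the priors:
  π_1·L_1 = 0.06 × 0.0217744 = 0.00130647
  π_2·L_2 = 0.23 × 0.0159277 = 0.00366338
  π_3·L_3 = 0.34 × 0.0122414 = 0.00416207
  π_4·L_4 = 0.37 × 0.000561594 = 0.00020779
Evidence: 0.00130647 + 0.00366338 + 0.00416207 + 0.00020779 = 0.00933971
Responsibility of Condition 2: 0.00366338 / 0.00933971 ≈ 0.392

0.392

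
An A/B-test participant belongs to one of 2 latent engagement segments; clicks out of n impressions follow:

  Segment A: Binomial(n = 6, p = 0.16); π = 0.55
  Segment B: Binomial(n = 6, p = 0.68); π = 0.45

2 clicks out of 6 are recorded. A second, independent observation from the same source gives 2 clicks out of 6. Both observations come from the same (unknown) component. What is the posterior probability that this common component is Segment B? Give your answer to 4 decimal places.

Apply Bayes' rule: the posterior for each component is proportional to its prior times its likelihood at x.
Since both observations come from the same component, the likelihood for component k is f_k(x₁)·f_k(x₂).
  p_A = [0.191183] × [0.191183] = 0.0365508
  p_B = [0.0727292] × [0.0727292] = 0.00528954
Weight by the priors:
  π_A·p_A = 0.55 × 0.0365508 = 0.0201029
  π_B·p_B = 0.45 × 0.00528954 = 0.00238029
Marginal: 0.0201029 + 0.00238029 = 0.0224832
Responsibility of Segment B: 0.00238029 / 0.0224832 ≈ 0.1059

0.1059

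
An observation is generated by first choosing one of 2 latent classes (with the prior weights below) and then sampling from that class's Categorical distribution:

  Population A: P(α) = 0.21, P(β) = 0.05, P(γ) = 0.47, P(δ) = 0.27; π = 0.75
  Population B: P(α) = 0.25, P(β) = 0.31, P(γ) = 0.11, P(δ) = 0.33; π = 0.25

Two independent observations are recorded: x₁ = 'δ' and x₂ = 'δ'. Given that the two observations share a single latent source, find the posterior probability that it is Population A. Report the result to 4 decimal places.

0.6676

By Bayes' theorem, P(k | x) = P(Z=k) f_k(x) / Σ_j P(Z=j) f_j(x).
Since both observations come from the same component, the likelihood for component k is f_k(x₁)·f_k(x₂).
  f_A = [0.27] × [0.27] = 0.0729
  f_B = [0.33] × [0.33] = 0.1089
Prior × likelihood for each component:
  P(Z=A)·f_A = 0.75 × 0.0729 = 0.054675
  P(Z=B)·f_B = 0.25 × 0.1089 = 0.027225
Sum: 0.054675 + 0.027225 = 0.0819
So the posterior for Population A is 0.054675 / 0.0819 ≈ 0.6676.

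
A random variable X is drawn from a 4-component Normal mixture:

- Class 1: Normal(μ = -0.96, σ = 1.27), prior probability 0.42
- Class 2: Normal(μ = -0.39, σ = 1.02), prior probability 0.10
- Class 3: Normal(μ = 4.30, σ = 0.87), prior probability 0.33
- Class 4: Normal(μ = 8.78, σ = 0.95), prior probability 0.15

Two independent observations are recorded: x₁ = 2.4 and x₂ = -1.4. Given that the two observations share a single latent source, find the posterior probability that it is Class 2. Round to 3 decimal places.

0.159

The responsibility of component k is P(Z=k) f_k(x) divided by Σ_j P(Z=j) f_j(x).
Since both observations come from the same component, the likelihood for component k is f_k(x₁)·f_k(x₂).
  f_1 = [(1/(1.27·√(2π)))·exp(−(2.4−-0.96)²/(2·1.27²)) = 0.314128·exp(-3.49978) = 0.0094879] × [0.29583] = 0.0028068
  f_2 = [(1/(1.02·√(2π)))·exp(−(2.4−-0.39)²/(2·1.02²)) = 0.391120·exp(-3.74092) = 0.00928219] × [0.239552] = 0.00222357
  f_3 = [(1/(0.87·√(2π)))·exp(−(2.4−4.30)²/(2·0.87²)) = 0.458554·exp(-2.38473) = 0.0422393] × [2.18941e-10] = 9.2479e-12
  f_4 = [(1/(0.95·√(2π)))·exp(−(2.4−8.78)²/(2·0.95²)) = 0.419939·exp(-22.55091) = 6.75226e-11] × [4.88171e-26] = 3.29625e-36
Multiply by the mixture weights:
  P(Z=1)·f_1 = 0.42 × 0.0028068 = 0.00117886
  P(Z=2)·f_2 = 0.10 × 0.00222357 = 0.000222357
  P(Z=3)·f_3 = 0.33 × 9.2479e-12 = 3.05181e-12
  P(Z=4)·f_4 = 0.15 × 3.29625e-36 = 4.94438e-37
Sum: 0.00117886 + 0.000222357 + 3.05181e-12 + 4.94438e-37 = 0.00140121
P(Class 2 | data) = 0.000222357 / 0.00140121 ≈ 0.159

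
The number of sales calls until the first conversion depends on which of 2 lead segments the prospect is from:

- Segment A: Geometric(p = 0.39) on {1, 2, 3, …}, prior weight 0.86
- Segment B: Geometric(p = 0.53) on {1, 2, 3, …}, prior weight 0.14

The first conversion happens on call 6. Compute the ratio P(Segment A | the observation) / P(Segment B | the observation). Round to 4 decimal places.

16.6464

Since P(k|x) ∝ π_k f_k(x), the posterior odds are π_i f_i(x) / (π_j f_j(x)).
Component likelihoods at x = 6:
  p_A = 0.39·(1−0.39)^5 = 0.39·0.0844596 = 0.0329393
  p_B = 0.53·(1−0.53)^5 = 0.53·0.0229345 = 0.0121553
0.0283278 / 0.00170174 ≈ 16.6464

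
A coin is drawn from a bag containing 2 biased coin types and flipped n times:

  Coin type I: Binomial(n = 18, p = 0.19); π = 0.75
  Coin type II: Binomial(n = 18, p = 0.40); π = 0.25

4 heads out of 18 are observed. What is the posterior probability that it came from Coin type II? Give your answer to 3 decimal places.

By Bayes' theorem, P(k | x) = P(Z=k) f_k(x) / Σ_j P(Z=j) f_j(x).
Component likelihoods at x = 4 heads out of 18:
  L_I = 0.208702
  L_II = 0.0613874
Prior × likelihood for each component:
  P(Z=I)·L_I = 0.75 × 0.208702 = 0.156526
  P(Z=II)·L_II = 0.25 × 0.0613874 = 0.0153468
Sum: 0.156526 + 0.0153468 = 0.171873
P(Coin type II | data) ≈ 0.089

0.089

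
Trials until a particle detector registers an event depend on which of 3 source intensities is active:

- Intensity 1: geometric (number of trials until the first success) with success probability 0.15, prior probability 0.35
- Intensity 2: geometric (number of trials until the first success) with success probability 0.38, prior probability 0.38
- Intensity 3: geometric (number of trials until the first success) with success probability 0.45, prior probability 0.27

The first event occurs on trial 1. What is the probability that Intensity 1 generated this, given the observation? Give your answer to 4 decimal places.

The responsibility of component k is π_k f_k(x) divided by Σ_j π_j f_j(x).
Evaluate each component's likelihood at the observed value:
  L_1 = 0.15·(1−0.15)^0 = 0.15·1 = 0.15
  L_2 = 0.38·(1−0.38)^0 = 0.38·1 = 0.38
  L_3 = 0.45·(1−0.45)^0 = 0.45·1 = 0.45
Weight by the priors:
  π_1·L_1 = 0.35 × 0.15 = 0.0525
  π_2·L_2 = 0.38 × 0.38 = 0.1444
  π_3·L_3 = 0.27 × 0.45 = 0.1215
Evidence: 0.0525 + 0.1444 + 0.1215 = 0.3184
Responsibility of Intensity 1: 0.0525 / 0.3184 ≈ 0.1649

0.1649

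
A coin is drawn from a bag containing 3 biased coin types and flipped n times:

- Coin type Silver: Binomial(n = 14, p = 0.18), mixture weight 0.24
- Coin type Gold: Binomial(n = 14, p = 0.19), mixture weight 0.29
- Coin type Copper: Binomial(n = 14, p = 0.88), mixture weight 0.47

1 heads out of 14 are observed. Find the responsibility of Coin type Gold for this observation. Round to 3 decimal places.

0.521

The responsibility of component k is w_k f_k(x) divided by Σ_j w_j f_j(x).
Binomial probabilities:
  f_Silver = 0.190977
  f_Gold = 0.171865
  f_Copper = 1.31816e-11
Prior × likelihood for each component:
  w_Silver·f_Silver = 0.24 × 0.190977 = 0.0458344
  w_Gold·f_Gold = 0.29 × 0.171865 = 0.0498408
  w_Copper·f_Copper = 0.47 × 1.31816e-11 = 6.19533e-12
Marginal: 0.0458344 + 0.0498408 + 6.19533e-12 = 0.0956752
P(Coin type Gold | 1 heads out of 14) = 0.0498408 / 0.0956752 ≈ 0.521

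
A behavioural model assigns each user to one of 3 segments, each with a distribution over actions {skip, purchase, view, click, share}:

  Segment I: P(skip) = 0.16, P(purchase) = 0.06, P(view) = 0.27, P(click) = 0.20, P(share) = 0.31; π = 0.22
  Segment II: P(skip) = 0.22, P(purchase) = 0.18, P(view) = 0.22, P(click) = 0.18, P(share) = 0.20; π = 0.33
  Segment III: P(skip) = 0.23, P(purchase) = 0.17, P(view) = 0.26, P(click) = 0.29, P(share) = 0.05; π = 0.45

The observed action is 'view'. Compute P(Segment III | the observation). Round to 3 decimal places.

0.470

Apply Bayes' rule: the posterior for each component is proportional to its prior times its likelihood at x.
Component likelihoods at x = 'view':
  L_I = 0.27
  L_II = 0.22
  L_III = 0.26
Prior × likelihood for each component:
  w_I·L_I = 0.22 × 0.27 = 0.0594
  w_II·L_II = 0.33 × 0.22 = 0.0726
  w_III·L_III = 0.45 × 0.26 = 0.117
Normaliser: 0.0594 + 0.0726 + 0.117 = 0.249
So the posterior for Segment III is 0.117 / 0.249 ≈ 0.470.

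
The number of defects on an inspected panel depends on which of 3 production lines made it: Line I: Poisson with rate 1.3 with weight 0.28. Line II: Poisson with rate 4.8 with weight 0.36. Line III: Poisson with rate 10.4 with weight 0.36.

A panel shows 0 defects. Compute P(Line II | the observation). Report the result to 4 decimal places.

0.0374

By Bayes' theorem, P(k | x) = π_k f_k(x) / Σ_j π_j f_j(x).
Component likelihoods at x = 0 defects:
  p_I = e^(−1.3)·1.3^0/0! = 0.272532
  p_II = e^(−4.8)·4.8^0/0! = 0.00822975
  p_III = e^(−10.4)·10.4^0/0! = 3.04325e-05
Multiply by the mixture weights:
  π_I·p_I = 0.28 × 0.272532 = 0.0763089
  π_II·p_II = 0.36 × 0.00822975 = 0.00296271
  π_III·p_III = 0.36 × 3.04325e-05 = 1.09557e-05
Normaliser: 0.0763089 + 0.00296271 + 1.09557e-05 = 0.0792826
P(Line II | data) = 0.00296271 / 0.0792826 ≈ 0.0374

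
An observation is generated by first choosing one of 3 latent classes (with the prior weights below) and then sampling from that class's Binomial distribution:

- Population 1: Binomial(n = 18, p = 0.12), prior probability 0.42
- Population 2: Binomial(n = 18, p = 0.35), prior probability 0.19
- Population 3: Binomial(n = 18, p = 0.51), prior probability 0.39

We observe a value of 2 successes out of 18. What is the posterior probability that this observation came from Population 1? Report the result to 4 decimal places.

Apply Bayes' rule: the posterior for each component is proportional to its prior times its likelihood at x.
Component likelihoods at x = 2 successes out of 18:
  p_1 = C(18,2)·0.12^2·0.88^16 = 153·0.0144·0.129337 = 0.284955
  p_2 = C(18,2)·0.35^2·0.65^16 = 153·0.1225·0.00101535 = 0.0190301
  p_3 = C(18,2)·0.51^2·0.49^16 = 153·0.2601·1.10443e-05 = 0.00043951
Weight by the priors:
  π_1·p_1 = 0.42 × 0.284955 = 0.119681
  π_2·p_2 = 0.19 × 0.0190301 = 0.00361572
  π_3·p_3 = 0.39 × 0.00043951 = 0.000171409
Normaliser: 0.119681 + 0.00361572 + 0.000171409 = 0.123468
So the posterior for Population 1 is 0.119681 / 0.123468 ≈ 0.9693.

0.9693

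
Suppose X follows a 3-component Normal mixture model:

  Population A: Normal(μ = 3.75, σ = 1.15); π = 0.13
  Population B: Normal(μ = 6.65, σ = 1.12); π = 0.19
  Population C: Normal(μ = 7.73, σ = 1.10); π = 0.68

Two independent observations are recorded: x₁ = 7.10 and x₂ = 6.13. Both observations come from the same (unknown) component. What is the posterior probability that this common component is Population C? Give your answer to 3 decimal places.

The responsibility of component k is π_k f_k(x) divided by Σ_j π_j f_j(x).
Since both observations come from the same component, the likelihood for component k is f_k(x₁)·f_k(x₂).
  p_A = [(1/(1.15·√(2π)))·exp(−(7.10−3.75)²/(2·1.15²)) = 0.346906·exp(-4.24291) = 0.00498356] × [0.040752] = 0.00020309
  p_B = [(1/(1.12·√(2π)))·exp(−(7.10−6.65)²/(2·1.12²)) = 0.356198·exp(-0.08072) = 0.328577] × [0.319804] = 0.10508
  p_C = [(1/(1.10·√(2π)))·exp(−(7.10−7.73)²/(2·1.10²)) = 0.362675·exp(-0.16401) = 0.307815] × [0.125921] = 0.0387604
Weight by the priors:
  π_A·p_A = 0.13 × 0.00020309 = 2.64017e-05
  π_B·p_B = 0.19 × 0.10508 = 0.0199652
  π_C·p_C = 0.68 × 0.0387604 = 0.0263571
Marginal: 2.64017e-05 + 0.0199652 + 0.0263571 = 0.0463487
P(Population C | x₁, x₂) ≈ 0.569

0.569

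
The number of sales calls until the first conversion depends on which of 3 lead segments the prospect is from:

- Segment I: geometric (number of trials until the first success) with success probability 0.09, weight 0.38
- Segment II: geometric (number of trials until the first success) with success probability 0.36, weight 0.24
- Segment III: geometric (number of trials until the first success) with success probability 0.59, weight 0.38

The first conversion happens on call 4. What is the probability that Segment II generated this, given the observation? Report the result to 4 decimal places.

0.3546

The responsibility of component k is π_k f_k(x) divided by Σ_j π_j f_j(x).
Evaluate each component's likelihood at the observed value:
  f_I = 0.0678214
  f_II = 0.0943718
  f_III = 0.0406634
Weight by the priors:
  π_I·f_I = 0.38 × 0.0678214 = 0.0257721
  π_II·f_II = 0.24 × 0.0943718 = 0.0226492
  π_III·f_III = 0.38 × 0.0406634 = 0.0154521
Evidence: 0.0257721 + 0.0226492 + 0.0154521 = 0.0638735
So the posterior for Segment II is 0.0226492 / 0.0638735 ≈ 0.3546.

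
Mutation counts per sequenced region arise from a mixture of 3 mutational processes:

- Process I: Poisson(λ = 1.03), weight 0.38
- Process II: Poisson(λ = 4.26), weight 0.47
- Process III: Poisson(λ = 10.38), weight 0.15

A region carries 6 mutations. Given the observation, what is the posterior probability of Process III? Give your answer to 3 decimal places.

0.128

By Bayes' theorem, P(k | x) = P(Z=k) f_k(x) / Σ_j P(Z=j) f_j(x).
Poisson probabilities:
  p_I = e^(−1.03)·1.03^6/6! = 0.000592062
  p_II = e^(−4.26)·4.26^6/6! = 0.117228
  p_III = e^(−10.38)·10.38^6/6! = 0.0539355
Multiply by the mixture weights:
  P(Z=I)·p_I = 0.38 × 0.000592062 = 0.000224984
  P(Z=II)·p_II = 0.47 × 0.117228 = 0.0550971
  P(Z=III)·p_III = 0.15 × 0.0539355 = 0.00809033
Sum: 0.000224984 + 0.0550971 + 0.00809033 = 0.0634124
P(Process III | data) = 0.00809033 / 0.0634124 ≈ 0.128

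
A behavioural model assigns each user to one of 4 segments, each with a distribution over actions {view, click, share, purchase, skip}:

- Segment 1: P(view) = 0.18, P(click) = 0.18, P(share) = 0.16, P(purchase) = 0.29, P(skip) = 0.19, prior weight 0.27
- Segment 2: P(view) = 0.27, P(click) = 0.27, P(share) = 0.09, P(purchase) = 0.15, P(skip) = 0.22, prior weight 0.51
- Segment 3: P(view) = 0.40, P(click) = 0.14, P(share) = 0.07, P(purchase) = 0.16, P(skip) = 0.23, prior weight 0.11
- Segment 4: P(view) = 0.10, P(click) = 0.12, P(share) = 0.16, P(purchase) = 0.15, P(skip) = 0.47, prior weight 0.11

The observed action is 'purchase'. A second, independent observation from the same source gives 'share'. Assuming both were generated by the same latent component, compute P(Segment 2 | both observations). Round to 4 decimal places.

Posterior ∝ prior × likelihood, so P(k | x) ∝ π_k f_k(x); normalise over all components.
Since both observations come from the same component, the likelihood for component k is f_k(x₁)·f_k(x₂).
  L_1 = [P(purchase | comp) = 0.29] × [0.16] = 0.0464
  L_2 = [P(purchase | comp) = 0.15] × [0.09] = 0.0135
  L_3 = [P(purchase | comp) = 0.16] × [0.07] = 0.0112
  L_4 = [P(purchase | comp) = 0.15] × [0.16] = 0.024
Weight by the priors:
  π_1·L_1 = 0.27 × 0.0464 = 0.012528
  π_2·L_2 = 0.51 × 0.0135 = 0.006885
  π_3·L_3 = 0.11 × 0.0112 = 0.001232
  π_4·L_4 = 0.11 × 0.024 = 0.00264
Denominator: 0.012528 + 0.006885 + 0.001232 + 0.00264 = 0.023285
P(Segment 2 | x₁,x₂) = 0.006885 / 0.023285 ≈ 0.2957

0.2957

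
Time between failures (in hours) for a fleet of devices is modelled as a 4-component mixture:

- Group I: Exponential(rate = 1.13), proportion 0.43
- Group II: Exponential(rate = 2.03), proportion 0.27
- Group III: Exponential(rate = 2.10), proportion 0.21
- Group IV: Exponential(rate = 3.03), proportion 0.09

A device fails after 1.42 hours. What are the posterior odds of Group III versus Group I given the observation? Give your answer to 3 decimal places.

0.229

Since P(k|x) ∝ π_k f_k(x), the posterior odds are π_i f_i(x) / (π_j f_j(x)).
Exponential densities:
  f_I = 0.227096
  f_II = 0.113658
  f_III = 0.106452
  f_IV = 0.041006
0.0223549 / 0.0976513 ≈ 0.229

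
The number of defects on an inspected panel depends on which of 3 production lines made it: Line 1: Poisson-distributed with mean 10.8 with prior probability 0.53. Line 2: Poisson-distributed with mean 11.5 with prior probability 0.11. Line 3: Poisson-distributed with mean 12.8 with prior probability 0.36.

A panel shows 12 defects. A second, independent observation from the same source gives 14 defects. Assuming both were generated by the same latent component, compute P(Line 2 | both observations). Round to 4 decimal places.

0.1142

By Bayes' theorem, P(k | x) = π_k f_k(x) / Σ_j π_j f_j(x).
Since both observations come from the same component, the likelihood for component k is f_k(x₁)·f_k(x₂).
  L_1 = [0.107243] × [0.0687296] = 0.00737075
  L_2 = [0.113149] × [0.0822195] = 0.00930305
  L_3 = [0.111484] × [0.10036] = 0.0111886
Prior × likelihood for each component:
  π_1·L_1 = 0.53 × 0.00737075 = 0.0039065
  π_2·L_2 = 0.11 × 0.00930305 = 0.00102334
  π_3·L_3 = 0.36 × 0.0111886 = 0.00402789
Evidence: 0.0039065 + 0.00102334 + 0.00402789 = 0.00895772
So the posterior for Line 2 is 0.00102334 / 0.00895772 ≈ 0.1142.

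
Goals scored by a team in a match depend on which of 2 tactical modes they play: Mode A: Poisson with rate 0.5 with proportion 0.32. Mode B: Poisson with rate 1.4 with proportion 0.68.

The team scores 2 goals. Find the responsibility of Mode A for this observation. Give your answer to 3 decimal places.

0.129

The responsibility of component k is w_k f_k(x) divided by Σ_j w_j f_j(x).
Poisson probabilities:
  L_A = e^(−0.5)·0.5^2/2! = 0.0758163
  L_B = e^(−1.4)·1.4^2/2! = 0.241665
Multiply by the mixture weights:
  w_A·L_A = 0.32 × 0.0758163 = 0.0242612
  w_B·L_B = 0.68 × 0.241665 = 0.164332
Normaliser: 0.0242612 + 0.164332 = 0.188593
Responsibility of Mode A: 0.0242612 / 0.188593 ≈ 0.129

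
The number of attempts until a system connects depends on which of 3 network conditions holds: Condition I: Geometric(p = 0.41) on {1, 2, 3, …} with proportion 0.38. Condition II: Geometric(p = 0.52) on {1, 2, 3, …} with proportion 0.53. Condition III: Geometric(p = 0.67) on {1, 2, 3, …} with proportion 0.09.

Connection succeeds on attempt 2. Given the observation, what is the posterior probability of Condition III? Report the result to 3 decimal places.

0.082

P(component k | x) = w_k·f_k(x) / marginal(x), where marginal(x) = Σ_j w_j·f_j(x).
Evaluate each component's likelihood at the observed value:
  f_I = 0.2419
  f_II = 0.2496
  f_III = 0.2211
Unnormalised posteriors:
  w_I·f_I = 0.38 × 0.2419 = 0.091922
  w_II·f_II = 0.53 × 0.2496 = 0.132288
  w_III·f_III = 0.09 × 0.2211 = 0.019899
Denominator: 0.091922 + 0.132288 + 0.019899 = 0.244109
P(Condition III | x) = 0.019899 / 0.244109 ≈ 0.082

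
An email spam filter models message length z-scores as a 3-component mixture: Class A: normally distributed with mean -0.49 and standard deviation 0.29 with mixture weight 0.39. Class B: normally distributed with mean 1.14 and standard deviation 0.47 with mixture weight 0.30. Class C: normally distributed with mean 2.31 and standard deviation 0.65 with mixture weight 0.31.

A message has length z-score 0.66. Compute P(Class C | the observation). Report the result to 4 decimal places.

Apply Bayes' rule: the posterior for each component is proportional to its prior times its likelihood at x.
Evaluate each component's likelihood at the observed value:
  L_A = 0.00052942
  L_B = 0.503879
  L_C = 0.0244763
Weight by the priors:
  π_A·L_A = 0.39 × 0.00052942 = 0.000206474
  π_B·L_B = 0.30 × 0.503879 = 0.151164
  π_C·L_C = 0.31 × 0.0244763 = 0.00758766
Marginal: 0.000206474 + 0.151164 + 0.00758766 = 0.158958
P(Class C | the observation) = 0.00758766 / 0.158958 ≈ 0.0477

0.0477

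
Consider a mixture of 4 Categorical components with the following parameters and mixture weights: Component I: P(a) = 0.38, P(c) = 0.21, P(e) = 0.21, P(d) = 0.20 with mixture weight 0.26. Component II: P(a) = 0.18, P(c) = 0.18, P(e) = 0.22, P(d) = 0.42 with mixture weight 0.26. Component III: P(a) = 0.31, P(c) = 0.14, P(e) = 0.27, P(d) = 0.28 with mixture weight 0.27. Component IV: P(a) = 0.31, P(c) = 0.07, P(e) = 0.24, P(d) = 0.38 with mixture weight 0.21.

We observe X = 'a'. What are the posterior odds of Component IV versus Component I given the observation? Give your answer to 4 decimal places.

0.6589

Only the two components matter; the odds are (P(Z=i) f_i(x)) / (P(Z=j) f_j(x)).
Component likelihoods at x = 'a':
  p_I = 0.38
  p_II = 0.18
  p_III = 0.31
  p_IV = 0.31
Odds = (0.21/0.26) × (0.31/0.38) = 0.807692 × 0.815789 ≈ 0.6589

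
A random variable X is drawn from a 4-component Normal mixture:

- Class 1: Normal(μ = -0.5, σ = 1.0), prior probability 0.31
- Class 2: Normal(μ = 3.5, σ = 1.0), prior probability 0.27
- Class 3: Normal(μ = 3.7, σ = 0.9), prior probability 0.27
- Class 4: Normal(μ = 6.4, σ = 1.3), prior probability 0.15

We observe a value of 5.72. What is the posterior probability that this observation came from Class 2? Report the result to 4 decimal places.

The responsibility of component k is π_k f_k(x) divided by Σ_j π_j f_j(x).
Component likelihoods at x = 5.72:
  f_1 = (1/(1.0·√(2π)))·exp(−(5.72−-0.5)²/(2·1.0²)) = 0.398942·exp(-19.34420) = 1.58428e-09
  f_2 = (1/(1.0·√(2π)))·exp(−(5.72−3.5)²/(2·1.0²)) = 0.398942·exp(-2.46420) = 0.0339408
  f_3 = (1/(0.9·√(2π)))·exp(−(5.72−3.7)²/(2·0.9²)) = 0.443269·exp(-2.51877) = 0.0357093
  f_4 = (1/(1.3·√(2π)))·exp(−(5.72−6.4)²/(2·1.3²)) = 0.306879·exp(-0.13680) = 0.267641
Prior × likelihood for each component:
  π_1·f_1 = 0.31 × 1.58428e-09 = 4.91125e-10
  π_2·f_2 = 0.27 × 0.0339408 = 0.00916401
  π_3·f_3 = 0.27 × 0.0357093 = 0.00964152
  π_4·f_4 = 0.15 × 0.267641 = 0.0401462
Normaliser: 4.91125e-10 + 0.00916401 + 0.00964152 + 0.0401462 = 0.0589517
P(Class 2 | x) = 0.00916401 / 0.0589517 ≈ 0.1554

0.1554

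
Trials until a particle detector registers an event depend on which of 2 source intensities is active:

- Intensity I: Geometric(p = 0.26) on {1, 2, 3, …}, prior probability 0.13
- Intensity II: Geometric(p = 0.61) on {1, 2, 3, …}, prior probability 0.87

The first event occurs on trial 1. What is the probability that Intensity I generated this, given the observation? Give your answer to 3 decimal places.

0.060

The responsibility of component k is w_k f_k(x) divided by Σ_j w_j f_j(x).
Evaluate each component's likelihood at the observed value:
  p_I = 0.26
  p_II = 0.61
Multiply by the mixture weights:
  w_I·p_I = 0.13 × 0.26 = 0.0338
  w_II·p_II = 0.87 × 0.61 = 0.5307
Normaliser: 0.0338 + 0.5307 = 0.5645
So the posterior for Intensity I is 0.0338 / 0.5645 ≈ 0.060.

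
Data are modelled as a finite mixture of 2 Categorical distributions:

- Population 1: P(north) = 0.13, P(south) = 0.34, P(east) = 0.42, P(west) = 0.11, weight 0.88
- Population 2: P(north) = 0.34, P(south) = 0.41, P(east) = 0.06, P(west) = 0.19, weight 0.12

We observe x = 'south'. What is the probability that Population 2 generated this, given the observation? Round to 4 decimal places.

Apply Bayes' rule: the posterior for each component is proportional to its prior times its likelihood at x.
Categorical probabilities:
  f_1 = 0.34
  f_2 = 0.41
Weight by the priors:
  P(Z=1)·f_1 = 0.88 × 0.34 = 0.2992
  P(Z=2)·f_2 = 0.12 × 0.41 = 0.0492
Normaliser: 0.2992 + 0.0492 = 0.3484
Responsibility of Population 2: 0.0492 / 0.3484 ≈ 0.1412

0.1412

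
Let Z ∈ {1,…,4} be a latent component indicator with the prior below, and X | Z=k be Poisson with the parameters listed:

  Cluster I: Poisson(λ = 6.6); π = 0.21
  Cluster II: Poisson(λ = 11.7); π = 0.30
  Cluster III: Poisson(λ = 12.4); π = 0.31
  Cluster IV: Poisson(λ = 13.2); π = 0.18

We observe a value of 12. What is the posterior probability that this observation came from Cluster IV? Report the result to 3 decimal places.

0.209

Apply Bayes' rule: the posterior for each component is proportional to its prior times its likelihood at x.
Poisson probabilities:
  p_I = e^(−6.6)·6.6^12/12! = 0.019402
  p_II = e^(−11.7)·11.7^12/12! = 0.113933
  p_III = e^(−12.4)·12.4^12/12! = 0.113624
  p_IV = e^(−13.2)·13.2^12/12! = 0.108109
Unnormalised posteriors:
  π_I·p_I = 0.21 × 0.019402 = 0.00407442
  π_II·p_II = 0.30 × 0.113933 = 0.0341798
  π_III·p_III = 0.31 × 0.113624 = 0.0352236
  π_IV·p_IV = 0.18 × 0.108109 = 0.0194597
Marginal: 0.00407442 + 0.0341798 + 0.0352236 + 0.0194597 = 0.0929374
P(Cluster IV | data) = 0.0194597 / 0.0929374 ≈ 0.209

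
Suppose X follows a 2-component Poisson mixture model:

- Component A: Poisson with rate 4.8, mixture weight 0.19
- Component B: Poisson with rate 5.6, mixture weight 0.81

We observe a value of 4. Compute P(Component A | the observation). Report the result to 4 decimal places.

0.2198

The responsibility of component k is π_k f_k(x) divided by Σ_j π_j f_j(x).
Component likelihoods at x = 4:
  f_A = e^(−4.8)·4.8^4/4! = 0.182029
  f_B = e^(−5.6)·5.6^4/4! = 0.151528
Weight by the priors:
  π_A·f_A = 0.19 × 0.182029 = 0.0345855
  π_B·f_B = 0.81 × 0.151528 = 0.122737
Denominator: 0.0345855 + 0.122737 = 0.157323
Responsibility of Component A: 0.0345855 / 0.157323 ≈ 0.2198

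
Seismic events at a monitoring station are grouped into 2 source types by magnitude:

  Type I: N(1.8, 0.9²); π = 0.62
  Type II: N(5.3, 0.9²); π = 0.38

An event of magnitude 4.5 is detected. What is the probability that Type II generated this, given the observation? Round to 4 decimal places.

The responsibility of component k is P(Z=k) f_k(x) divided by Σ_j P(Z=j) f_j(x).
Component likelihoods at x = 4.5:
  f_I = (1/(0.9·√(2π)))·exp(−(4.5−1.8)²/(2·0.9²)) = 0.443269·exp(-4.50000) = 0.00492428
  f_II = (1/(0.9·√(2π)))·exp(−(4.5−5.3)²/(2·0.9²)) = 0.443269·exp(-0.39506) = 0.298603
Unnormalised posteriors:
  P(Z=I)·f_I = 0.62 × 0.00492428 = 0.00305305
  P(Z=II)·f_II = 0.38 × 0.298603 = 0.113469
Marginal: 0.00305305 + 0.113469 = 0.116522
P(Type II | x) = 0.113469 / 0.116522 ≈ 0.9738

0.9738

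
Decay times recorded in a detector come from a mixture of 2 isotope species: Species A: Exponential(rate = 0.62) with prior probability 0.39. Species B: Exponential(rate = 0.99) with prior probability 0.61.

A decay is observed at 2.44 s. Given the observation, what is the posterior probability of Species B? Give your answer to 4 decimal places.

0.5031

By Bayes' theorem, P(k | x) = π_k f_k(x) / Σ_j π_j f_j(x).
Evaluate each component's likelihood at the observed value:
  L_A = 0.62·e^(−0.62·2.44) = 0.62·e^(−1.5128) = 0.136581
  L_B = 0.99·e^(−0.99·2.44) = 0.99·e^(−2.4156) = 0.0884206
Multiply by the mixture weights:
  π_A·L_A = 0.39 × 0.136581 = 0.0532667
  π_B·L_B = 0.61 × 0.0884206 = 0.0539366
Marginal: 0.0532667 + 0.0539366 = 0.107203
Responsibility of Species B: 0.0539366 / 0.107203 ≈ 0.5031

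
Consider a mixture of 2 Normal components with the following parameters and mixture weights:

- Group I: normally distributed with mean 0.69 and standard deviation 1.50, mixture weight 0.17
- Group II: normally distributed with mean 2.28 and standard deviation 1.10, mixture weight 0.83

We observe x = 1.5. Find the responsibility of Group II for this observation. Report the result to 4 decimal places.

P(component k | x) = π_k·f_k(x) / marginal(x), where marginal(x) = Σ_j π_j·f_j(x).
Evaluate each component's likelihood at the observed value:
  p_I = 0.229879
  p_II = 0.282055
Prior × likelihood for each component:
  π_I·p_I = 0.17 × 0.229879 = 0.0390794
  π_II·p_II = 0.83 × 0.282055 = 0.234106
Evidence: 0.0390794 + 0.234106 = 0.273185
P(Group II | x) ≈ 0.8569

0.8569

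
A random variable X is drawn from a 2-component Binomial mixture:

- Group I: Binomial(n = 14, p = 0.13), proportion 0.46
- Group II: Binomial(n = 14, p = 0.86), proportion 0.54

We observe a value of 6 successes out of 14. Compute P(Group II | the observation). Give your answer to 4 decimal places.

Apply Bayes' rule: the posterior for each component is proportional to its prior times its likelihood at x.
Component likelihoods at x = 6 successes out of 14:
  f_I = 0.0047574
  f_II = 0.000179296
Prior × likelihood for each component:
  π_I·f_I = 0.46 × 0.0047574 = 0.0021884
  π_II·f_II = 0.54 × 0.000179296 = 9.68198e-05
Sum: 0.0021884 + 9.68198e-05 = 0.00228522
So the posterior for Group II is 9.68198e-05 / 0.00228522 ≈ 0.0424.

0.0424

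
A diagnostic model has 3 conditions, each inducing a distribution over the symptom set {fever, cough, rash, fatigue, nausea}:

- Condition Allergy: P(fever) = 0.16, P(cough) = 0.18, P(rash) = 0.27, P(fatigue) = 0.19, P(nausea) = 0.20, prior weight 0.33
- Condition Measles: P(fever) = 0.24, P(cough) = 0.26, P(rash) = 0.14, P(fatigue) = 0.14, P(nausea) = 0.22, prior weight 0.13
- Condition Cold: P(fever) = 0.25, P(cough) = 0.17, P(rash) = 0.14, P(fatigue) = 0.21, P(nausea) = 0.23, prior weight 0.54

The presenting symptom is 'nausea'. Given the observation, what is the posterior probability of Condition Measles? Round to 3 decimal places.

0.131

Posterior ∝ prior × likelihood, so P(k | x) ∝ w_k f_k(x); normalise over all components.
Categorical probabilities:
  f_Allergy = 0.2
  f_Measles = 0.22
  f_Cold = 0.23
Weight by the priors:
  w_Allergy·f_Allergy = 0.33 × 0.2 = 0.066
  w_Measles·f_Measles = 0.13 × 0.22 = 0.0286
  w_Cold·f_Cold = 0.54 × 0.23 = 0.1242
Sum: 0.066 + 0.0286 + 0.1242 = 0.2188
P(Condition Measles | the observation) = 0.0286 / 0.2188 ≈ 0.131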